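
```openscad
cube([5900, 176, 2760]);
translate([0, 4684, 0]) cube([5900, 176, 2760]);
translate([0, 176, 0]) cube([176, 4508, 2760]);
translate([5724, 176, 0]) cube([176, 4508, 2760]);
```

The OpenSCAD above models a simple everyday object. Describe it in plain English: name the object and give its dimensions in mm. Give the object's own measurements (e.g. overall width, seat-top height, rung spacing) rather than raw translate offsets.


The wall frame of a small rectangular building: four walls, each 2760 mm tall and 176 mm thick, enclosing a footprint 5900 mm (x) by 4860 mm (y) outside-to-outside, with no floor or roof. The front and back walls (the −y and +y sides) span the full width; the two side walls fit between them.


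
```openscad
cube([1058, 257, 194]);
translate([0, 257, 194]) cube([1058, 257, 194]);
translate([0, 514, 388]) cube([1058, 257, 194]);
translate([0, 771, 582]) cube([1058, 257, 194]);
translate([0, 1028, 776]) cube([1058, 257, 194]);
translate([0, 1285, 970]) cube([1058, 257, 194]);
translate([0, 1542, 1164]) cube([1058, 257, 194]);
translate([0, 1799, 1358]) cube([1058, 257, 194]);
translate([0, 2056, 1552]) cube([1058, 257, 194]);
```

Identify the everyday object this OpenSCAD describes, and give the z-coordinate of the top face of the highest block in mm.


A staircase. The total rise is 1746 mm.

9 identical blocks, each offset up and back from the previous — a staircase. Each step is 194 mm tall and there are 9 of them, so the total rise is 9 × 194 = 1746 mm.


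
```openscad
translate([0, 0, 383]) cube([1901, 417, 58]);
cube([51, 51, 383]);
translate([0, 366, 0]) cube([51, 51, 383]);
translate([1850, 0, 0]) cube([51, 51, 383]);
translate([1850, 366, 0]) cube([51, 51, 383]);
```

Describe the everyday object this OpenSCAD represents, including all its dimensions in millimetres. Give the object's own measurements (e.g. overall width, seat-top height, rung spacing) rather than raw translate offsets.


A long wooden bench with a 1901 mm (x) × 417 mm (y) seat, 58 mm thick, its top surface 441 mm above the floor. Four 51 mm square legs at the seat corners, flush with the edges, run from z = 0 to the seat underside.


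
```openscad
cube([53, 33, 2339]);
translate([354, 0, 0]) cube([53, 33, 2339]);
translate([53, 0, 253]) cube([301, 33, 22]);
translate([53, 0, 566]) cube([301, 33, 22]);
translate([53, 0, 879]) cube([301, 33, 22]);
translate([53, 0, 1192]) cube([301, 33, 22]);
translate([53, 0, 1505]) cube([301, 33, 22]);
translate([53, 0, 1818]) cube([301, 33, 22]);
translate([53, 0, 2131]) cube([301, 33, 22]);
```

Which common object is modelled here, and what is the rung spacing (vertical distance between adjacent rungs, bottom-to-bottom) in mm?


A ladder. The rung spacing is 313 mm.

Two tall 53×33 posts with 7 short bars between them — a ladder. Adjacent rungs sit at z = 253 and z = 566, so the spacing is 566 − 253 = 313 mm.


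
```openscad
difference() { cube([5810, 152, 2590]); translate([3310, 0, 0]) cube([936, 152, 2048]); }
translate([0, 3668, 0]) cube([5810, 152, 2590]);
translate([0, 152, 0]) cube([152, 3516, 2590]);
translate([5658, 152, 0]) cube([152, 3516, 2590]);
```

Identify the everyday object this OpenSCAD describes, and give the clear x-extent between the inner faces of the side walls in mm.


A single room. The interior width is 5506 mm.

Four walls enclosing a rectangle with a door in the front wall — a room. Outside width 5810 minus two 152 mm walls gives 5506 mm.


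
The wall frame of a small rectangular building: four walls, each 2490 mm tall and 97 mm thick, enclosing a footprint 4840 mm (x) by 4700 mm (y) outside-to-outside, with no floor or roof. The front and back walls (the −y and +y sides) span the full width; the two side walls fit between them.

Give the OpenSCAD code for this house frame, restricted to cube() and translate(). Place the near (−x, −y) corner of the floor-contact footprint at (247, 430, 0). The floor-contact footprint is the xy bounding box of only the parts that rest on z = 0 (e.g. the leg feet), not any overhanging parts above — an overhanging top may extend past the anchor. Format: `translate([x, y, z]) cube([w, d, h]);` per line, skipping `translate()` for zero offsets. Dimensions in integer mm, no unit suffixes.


translate([247, 430, 0]) cube([4840, 97, 2490]);
translate([247, 5033, 0]) cube([4840, 97, 2490]);
translate([247, 527, 0]) cube([97, 4506, 2490]);
translate([4990, 527, 0]) cube([97, 4506, 2490]);


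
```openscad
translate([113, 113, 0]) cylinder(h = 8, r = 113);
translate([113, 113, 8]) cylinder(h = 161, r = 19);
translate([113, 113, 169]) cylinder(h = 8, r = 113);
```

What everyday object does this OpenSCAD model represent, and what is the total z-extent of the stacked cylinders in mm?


A spool. The overall height is 177 mm.

Three coaxial cylinders, large–small–large — a spool. Two 8 mm flanges and a 161 mm core give 8 + 161 + 8 = 177 mm.


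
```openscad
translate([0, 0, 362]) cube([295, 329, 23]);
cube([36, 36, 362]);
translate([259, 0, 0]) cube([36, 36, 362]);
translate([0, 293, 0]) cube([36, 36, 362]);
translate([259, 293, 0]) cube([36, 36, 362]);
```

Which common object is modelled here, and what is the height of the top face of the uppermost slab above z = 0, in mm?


A stool. The seat height is 385 mm.

A 295×329×23 slab at z = 362 on four corner posts — a stool. The seat top is 362 + 23 = 385 mm.


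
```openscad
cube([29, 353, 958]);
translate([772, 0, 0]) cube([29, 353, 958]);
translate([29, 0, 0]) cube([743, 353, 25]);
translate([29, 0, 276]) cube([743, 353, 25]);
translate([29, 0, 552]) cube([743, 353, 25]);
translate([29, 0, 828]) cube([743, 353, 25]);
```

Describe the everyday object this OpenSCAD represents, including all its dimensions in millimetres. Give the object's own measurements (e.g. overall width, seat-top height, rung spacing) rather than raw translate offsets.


An open bookshelf. Two side panels, each 29 mm thick, 353 mm deep and 958 mm tall, stand 801 mm apart (outside-to-outside). Between them sit 4 shelves, each 25 mm thick and 353 mm deep, spanning the full gap between the sides. The bottom shelf rests on the floor (its underside at z = 0) and the clear gap between one shelf's top and the next shelf's underside is 251 mm.


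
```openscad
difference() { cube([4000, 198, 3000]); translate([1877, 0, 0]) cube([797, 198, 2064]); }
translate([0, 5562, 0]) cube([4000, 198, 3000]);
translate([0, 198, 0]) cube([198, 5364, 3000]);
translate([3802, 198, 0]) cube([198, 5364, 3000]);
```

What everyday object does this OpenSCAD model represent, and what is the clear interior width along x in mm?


A single room. The interior width is 3604 mm.

Four walls enclosing a rectangle with a door in the front wall — a room. Outside width 4000 minus two 198 mm walls gives 3604 mm.


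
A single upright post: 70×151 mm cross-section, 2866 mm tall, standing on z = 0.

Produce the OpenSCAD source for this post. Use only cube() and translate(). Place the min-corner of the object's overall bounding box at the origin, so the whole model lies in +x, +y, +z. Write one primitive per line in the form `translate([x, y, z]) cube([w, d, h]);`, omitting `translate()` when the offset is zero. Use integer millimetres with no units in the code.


cube([70, 151, 2866]);


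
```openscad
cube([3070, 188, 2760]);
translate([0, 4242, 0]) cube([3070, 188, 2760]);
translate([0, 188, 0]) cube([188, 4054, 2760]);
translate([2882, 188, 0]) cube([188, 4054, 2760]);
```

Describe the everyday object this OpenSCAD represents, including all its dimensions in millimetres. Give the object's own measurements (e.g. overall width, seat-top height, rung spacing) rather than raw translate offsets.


The wall frame of a small rectangular building: four walls, each 2760 mm tall and 188 mm thick, enclosing a footprint 3070 mm (x) by 4430 mm (y) outside-to-outside, with no floor or roof. The front and back walls (the −y and +y sides) span the full width; the two side walls fit between them.


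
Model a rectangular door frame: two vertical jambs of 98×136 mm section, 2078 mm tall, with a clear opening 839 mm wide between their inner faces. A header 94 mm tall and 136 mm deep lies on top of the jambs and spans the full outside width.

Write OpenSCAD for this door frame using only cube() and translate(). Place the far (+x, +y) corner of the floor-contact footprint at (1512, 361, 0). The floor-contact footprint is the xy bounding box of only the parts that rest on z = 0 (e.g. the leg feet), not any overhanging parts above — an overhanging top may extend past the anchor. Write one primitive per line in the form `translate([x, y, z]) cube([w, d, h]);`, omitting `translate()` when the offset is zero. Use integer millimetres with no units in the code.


translate([477, 225, 0]) cube([98, 136, 2078]);
translate([1414, 225, 0]) cube([98, 136, 2078]);
translate([477, 225, 2078]) cube([1035, 136, 94]);


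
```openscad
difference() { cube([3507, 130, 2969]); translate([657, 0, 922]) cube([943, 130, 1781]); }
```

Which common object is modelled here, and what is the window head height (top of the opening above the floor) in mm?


A wall with a window opening. The window head height is 2703 mm.

A wall with a rectangular opening subtracted — a window. Sill at z = 922, opening 1781 mm tall, so the head is at 922 + 1781 = 2703 mm.


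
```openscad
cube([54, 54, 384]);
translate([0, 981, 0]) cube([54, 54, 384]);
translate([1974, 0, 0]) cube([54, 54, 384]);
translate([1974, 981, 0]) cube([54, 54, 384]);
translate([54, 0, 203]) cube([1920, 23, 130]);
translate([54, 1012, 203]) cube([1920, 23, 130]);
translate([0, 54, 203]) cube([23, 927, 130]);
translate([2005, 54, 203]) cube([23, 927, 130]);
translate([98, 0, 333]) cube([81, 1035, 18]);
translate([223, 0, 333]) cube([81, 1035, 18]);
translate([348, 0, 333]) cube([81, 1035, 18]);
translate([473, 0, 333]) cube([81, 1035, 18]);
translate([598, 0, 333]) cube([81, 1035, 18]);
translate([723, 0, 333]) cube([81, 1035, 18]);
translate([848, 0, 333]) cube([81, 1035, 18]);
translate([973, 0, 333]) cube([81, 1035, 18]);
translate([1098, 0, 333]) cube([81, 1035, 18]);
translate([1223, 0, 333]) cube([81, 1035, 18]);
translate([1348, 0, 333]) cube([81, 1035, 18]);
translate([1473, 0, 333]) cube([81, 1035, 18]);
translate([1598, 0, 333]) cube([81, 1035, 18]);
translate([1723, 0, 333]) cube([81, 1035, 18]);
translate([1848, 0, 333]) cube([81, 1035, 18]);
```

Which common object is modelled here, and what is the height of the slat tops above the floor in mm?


A bed frame. The slat-top height is 351 mm.

Four posts, four rails, and a row of slats — a bed frame. Slats sit on the rails at z = 203 + 130 = 333; with slat thickness 18, the top is 351 mm.


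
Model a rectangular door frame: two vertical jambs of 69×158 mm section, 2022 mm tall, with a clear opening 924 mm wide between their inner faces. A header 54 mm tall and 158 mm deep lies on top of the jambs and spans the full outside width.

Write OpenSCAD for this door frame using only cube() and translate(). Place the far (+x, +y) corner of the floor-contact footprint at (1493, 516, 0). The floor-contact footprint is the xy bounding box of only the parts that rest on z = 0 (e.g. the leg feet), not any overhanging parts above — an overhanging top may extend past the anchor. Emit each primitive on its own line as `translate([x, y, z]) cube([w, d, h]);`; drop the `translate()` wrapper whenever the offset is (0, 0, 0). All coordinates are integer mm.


translate([431, 358, 0]) cube([69, 158, 2022]);
translate([1424, 358, 0]) cube([69, 158, 2022]);
translate([431, 358, 2022]) cube([1062, 158, 54]);


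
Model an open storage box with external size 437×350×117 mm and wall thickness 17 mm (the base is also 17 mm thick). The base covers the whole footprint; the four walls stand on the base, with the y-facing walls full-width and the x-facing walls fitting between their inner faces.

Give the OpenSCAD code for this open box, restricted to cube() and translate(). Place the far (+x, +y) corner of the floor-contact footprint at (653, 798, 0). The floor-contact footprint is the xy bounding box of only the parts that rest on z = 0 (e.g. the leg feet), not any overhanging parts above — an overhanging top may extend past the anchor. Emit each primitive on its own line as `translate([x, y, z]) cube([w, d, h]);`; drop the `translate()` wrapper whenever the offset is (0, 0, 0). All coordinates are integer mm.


translate([216, 448, 0]) cube([437, 350, 17]);
translate([216, 448, 17]) cube([437, 17, 100]);
translate([216, 781, 17]) cube([437, 17, 100]);
translate([216, 465, 17]) cube([17, 316, 100]);
translate([636, 465, 17]) cube([17, 316, 100]);


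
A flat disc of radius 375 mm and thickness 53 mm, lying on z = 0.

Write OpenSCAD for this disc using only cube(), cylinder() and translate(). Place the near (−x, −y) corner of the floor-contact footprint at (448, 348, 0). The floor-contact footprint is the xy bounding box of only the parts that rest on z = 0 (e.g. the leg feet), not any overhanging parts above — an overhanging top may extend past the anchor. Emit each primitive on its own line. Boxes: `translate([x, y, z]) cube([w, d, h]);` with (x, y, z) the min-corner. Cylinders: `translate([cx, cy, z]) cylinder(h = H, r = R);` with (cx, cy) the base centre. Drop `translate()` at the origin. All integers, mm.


translate([823, 723, 0]) cylinder(h = 53, r = 375);


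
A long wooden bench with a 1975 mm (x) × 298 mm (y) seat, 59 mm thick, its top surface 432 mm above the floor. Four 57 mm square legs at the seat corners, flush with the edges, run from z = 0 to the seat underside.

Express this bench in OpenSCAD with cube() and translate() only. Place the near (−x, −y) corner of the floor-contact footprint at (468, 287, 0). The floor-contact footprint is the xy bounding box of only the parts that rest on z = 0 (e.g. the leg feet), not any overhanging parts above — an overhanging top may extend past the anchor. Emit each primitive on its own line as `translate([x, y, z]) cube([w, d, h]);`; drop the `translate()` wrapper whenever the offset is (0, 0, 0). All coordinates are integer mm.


translate([468, 287, 373]) cube([1975, 298, 59]);
translate([468, 287, 0]) cube([57, 57, 373]);
translate([468, 528, 0]) cube([57, 57, 373]);
translate([2386, 287, 0]) cube([57, 57, 373]);
translate([2386, 528, 0]) cube([57, 57, 373]);


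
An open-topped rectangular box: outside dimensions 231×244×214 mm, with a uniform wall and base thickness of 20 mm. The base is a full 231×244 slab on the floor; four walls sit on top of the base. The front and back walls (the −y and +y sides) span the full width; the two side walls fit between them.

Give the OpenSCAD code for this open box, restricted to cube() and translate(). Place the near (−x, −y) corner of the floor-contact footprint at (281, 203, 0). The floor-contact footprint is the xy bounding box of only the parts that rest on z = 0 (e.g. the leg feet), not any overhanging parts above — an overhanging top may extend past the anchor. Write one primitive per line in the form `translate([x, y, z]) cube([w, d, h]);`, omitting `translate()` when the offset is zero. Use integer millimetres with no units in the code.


translate([281, 203, 0]) cube([231, 244, 20]);
translate([281, 203, 20]) cube([231, 20, 194]);
translate([281, 427, 20]) cube([231, 20, 194]);
translate([281, 223, 20]) cube([20, 204, 194]);
translate([492, 223, 20]) cube([20, 204, 194]);


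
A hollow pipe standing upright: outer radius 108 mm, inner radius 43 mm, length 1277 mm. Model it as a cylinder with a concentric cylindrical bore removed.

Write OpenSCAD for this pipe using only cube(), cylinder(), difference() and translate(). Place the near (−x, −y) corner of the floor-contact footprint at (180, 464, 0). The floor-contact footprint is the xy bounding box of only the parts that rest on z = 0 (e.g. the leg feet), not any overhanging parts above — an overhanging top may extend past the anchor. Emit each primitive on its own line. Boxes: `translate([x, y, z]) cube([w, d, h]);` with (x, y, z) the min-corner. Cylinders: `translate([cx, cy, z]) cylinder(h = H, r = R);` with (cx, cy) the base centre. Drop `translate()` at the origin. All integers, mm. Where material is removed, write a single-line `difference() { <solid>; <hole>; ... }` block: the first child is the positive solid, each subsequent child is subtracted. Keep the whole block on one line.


difference() { translate([288, 572, 0]) cylinder(h = 1277, r = 108); translate([288, 572, 0]) cylinder(h = 1277, r = 43); }


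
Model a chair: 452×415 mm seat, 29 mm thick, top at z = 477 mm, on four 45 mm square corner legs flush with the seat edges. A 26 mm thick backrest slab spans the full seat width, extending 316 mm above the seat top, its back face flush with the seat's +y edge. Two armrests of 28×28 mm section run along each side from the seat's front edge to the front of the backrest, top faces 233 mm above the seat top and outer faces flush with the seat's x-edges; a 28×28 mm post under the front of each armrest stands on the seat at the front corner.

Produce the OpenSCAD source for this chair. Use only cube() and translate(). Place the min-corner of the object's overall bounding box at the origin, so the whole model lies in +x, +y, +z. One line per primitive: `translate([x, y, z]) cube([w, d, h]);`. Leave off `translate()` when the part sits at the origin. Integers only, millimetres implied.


// leg_h = 477 - 29 = 448
// arm post h = 233 - 28 = 205
translate([0, 0, 448]) cube([452, 415, 29]);
cube([45, 45, 448]);
translate([407, 0, 0]) cube([45, 45, 448]);
translate([0, 370, 0]) cube([45, 45, 448]);
translate([407, 370, 0]) cube([45, 45, 448]);
translate([0, 389, 477]) cube([452, 26, 316]);
translate([0, 0, 682]) cube([28, 389, 28]);
translate([424, 0, 682]) cube([28, 389, 28]);
translate([0, 0, 477]) cube([28, 28, 205]);
translate([424, 0, 477]) cube([28, 28, 205]);


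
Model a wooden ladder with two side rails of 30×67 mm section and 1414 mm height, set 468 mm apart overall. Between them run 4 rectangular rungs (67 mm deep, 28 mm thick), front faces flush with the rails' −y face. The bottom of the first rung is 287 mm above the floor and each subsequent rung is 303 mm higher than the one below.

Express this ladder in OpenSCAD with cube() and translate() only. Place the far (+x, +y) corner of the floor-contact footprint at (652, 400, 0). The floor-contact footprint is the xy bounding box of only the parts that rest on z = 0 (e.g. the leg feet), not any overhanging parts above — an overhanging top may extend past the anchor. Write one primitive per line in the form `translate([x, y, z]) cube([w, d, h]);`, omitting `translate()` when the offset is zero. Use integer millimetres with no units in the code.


// rung span = 468 - 2*30 = 408
// rung[k] z = 287 + k*303
translate([184, 333, 0]) cube([30, 67, 1414]);
translate([622, 333, 0]) cube([30, 67, 1414]);
translate([214, 333, 287]) cube([408, 67, 28]);
translate([214, 333, 590]) cube([408, 67, 28]);
translate([214, 333, 893]) cube([408, 67, 28]);
translate([214, 333, 1196]) cube([408, 67, 28]);


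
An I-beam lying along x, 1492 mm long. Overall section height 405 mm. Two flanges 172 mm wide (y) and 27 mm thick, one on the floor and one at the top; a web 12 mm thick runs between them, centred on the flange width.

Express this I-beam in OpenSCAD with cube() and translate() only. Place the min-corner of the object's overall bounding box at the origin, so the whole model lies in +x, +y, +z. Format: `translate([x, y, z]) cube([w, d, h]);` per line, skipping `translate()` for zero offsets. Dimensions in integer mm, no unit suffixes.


cube([1492, 172, 27]);
translate([0, 80, 27]) cube([1492, 12, 351]);
translate([0, 0, 378]) cube([1492, 172, 27]);


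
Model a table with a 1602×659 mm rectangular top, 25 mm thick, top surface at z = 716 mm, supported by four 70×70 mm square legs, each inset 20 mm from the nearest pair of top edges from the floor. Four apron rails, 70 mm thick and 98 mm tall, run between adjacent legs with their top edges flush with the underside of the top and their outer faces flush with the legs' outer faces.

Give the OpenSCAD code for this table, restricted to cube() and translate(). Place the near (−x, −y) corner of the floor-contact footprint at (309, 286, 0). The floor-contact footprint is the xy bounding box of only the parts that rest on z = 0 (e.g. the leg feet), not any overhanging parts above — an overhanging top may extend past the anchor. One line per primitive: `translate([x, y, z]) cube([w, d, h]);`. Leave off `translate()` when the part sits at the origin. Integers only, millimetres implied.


translate([289, 266, 691]) cube([1602, 659, 25]);
translate([309, 286, 0]) cube([70, 70, 691]);
translate([1801, 286, 0]) cube([70, 70, 691]);
translate([309, 835, 0]) cube([70, 70, 691]);
translate([1801, 835, 0]) cube([70, 70, 691]);
translate([379, 286, 593]) cube([1422, 70, 98]);
translate([379, 835, 593]) cube([1422, 70, 98]);
translate([309, 356, 593]) cube([70, 479, 98]);
translate([1801, 356, 593]) cube([70, 479, 98]);


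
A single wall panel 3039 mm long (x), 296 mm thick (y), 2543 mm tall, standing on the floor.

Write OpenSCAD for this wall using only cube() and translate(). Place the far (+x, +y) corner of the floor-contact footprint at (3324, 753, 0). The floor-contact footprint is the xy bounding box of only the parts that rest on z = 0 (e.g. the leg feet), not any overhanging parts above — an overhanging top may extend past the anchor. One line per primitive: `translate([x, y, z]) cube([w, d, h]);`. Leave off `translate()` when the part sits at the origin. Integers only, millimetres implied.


translate([285, 457, 0]) cube([3039, 296, 2543]);


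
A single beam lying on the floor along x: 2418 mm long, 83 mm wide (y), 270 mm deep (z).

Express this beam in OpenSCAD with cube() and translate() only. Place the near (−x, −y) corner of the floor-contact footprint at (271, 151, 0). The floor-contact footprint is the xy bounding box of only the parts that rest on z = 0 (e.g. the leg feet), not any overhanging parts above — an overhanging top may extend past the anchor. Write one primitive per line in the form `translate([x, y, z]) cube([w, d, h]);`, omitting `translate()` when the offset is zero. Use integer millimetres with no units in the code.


translate([271, 151, 0]) cube([2418, 83, 270]);


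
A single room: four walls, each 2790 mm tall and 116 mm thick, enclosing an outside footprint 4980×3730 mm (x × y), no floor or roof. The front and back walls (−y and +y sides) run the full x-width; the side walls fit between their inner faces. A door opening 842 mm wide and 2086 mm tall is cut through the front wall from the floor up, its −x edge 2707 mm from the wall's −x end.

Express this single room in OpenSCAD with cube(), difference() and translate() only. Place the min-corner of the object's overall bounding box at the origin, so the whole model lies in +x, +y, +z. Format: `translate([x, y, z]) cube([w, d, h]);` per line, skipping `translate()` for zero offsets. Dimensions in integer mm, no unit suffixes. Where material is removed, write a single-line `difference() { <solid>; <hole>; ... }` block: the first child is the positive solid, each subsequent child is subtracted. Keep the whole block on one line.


difference() { cube([4980, 116, 2790]); translate([2707, 0, 0]) cube([842, 116, 2086]); }
translate([0, 3614, 0]) cube([4980, 116, 2790]);
translate([0, 116, 0]) cube([116, 3498, 2790]);
translate([4864, 116, 0]) cube([116, 3498, 2790]);


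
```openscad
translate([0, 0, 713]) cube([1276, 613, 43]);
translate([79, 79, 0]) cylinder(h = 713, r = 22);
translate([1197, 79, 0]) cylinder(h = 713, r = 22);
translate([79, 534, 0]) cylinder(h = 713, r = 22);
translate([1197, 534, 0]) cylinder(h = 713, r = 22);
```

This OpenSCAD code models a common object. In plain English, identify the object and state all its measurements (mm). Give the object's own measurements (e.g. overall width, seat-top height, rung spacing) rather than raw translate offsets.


A table: top 1276 mm (x) × 613 mm (y), 43 mm thick, upper face at z = 756 mm, on four round legs of 44 mm diameter, each leg's bounding box inset 57 mm from the nearest pair of top edges from z = 0 to the bottom of the top.


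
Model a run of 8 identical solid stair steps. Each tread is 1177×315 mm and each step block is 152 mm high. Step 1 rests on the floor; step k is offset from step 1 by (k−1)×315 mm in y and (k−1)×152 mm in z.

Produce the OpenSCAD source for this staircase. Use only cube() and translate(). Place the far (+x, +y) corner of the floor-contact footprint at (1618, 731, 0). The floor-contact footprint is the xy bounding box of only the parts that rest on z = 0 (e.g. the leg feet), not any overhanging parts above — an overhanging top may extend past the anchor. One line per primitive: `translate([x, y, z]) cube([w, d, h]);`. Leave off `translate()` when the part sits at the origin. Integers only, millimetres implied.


translate([441, 416, 0]) cube([1177, 315, 152]);
translate([441, 731, 152]) cube([1177, 315, 152]);
translate([441, 1046, 304]) cube([1177, 315, 152]);
translate([441, 1361, 456]) cube([1177, 315, 152]);
translate([441, 1676, 608]) cube([1177, 315, 152]);
translate([441, 1991, 760]) cube([1177, 315, 152]);
translate([441, 2306, 912]) cube([1177, 315, 152]);
translate([441, 2621, 1064]) cube([1177, 315, 152]);


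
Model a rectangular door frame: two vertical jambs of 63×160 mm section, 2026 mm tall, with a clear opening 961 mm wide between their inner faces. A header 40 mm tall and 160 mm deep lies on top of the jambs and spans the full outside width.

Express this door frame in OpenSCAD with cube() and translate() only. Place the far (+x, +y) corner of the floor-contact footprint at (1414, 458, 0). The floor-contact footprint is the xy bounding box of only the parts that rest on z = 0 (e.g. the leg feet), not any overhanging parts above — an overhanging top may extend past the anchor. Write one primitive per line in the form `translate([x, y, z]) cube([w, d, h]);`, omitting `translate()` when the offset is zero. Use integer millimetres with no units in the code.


translate([327, 298, 0]) cube([63, 160, 2026]);
translate([1351, 298, 0]) cube([63, 160, 2026]);
translate([327, 298, 2026]) cube([1087, 160, 40]);


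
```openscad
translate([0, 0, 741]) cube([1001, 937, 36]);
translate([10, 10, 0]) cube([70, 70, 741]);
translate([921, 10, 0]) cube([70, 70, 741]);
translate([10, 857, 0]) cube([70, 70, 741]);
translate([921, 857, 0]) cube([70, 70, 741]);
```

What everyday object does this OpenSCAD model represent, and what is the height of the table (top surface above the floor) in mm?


A table. The table height is 777 mm.

A 1001×937×36 slab sits at z = 741 on four 70 mm square posts — a table. The top surface is at 741 + 36 = 777 mm.


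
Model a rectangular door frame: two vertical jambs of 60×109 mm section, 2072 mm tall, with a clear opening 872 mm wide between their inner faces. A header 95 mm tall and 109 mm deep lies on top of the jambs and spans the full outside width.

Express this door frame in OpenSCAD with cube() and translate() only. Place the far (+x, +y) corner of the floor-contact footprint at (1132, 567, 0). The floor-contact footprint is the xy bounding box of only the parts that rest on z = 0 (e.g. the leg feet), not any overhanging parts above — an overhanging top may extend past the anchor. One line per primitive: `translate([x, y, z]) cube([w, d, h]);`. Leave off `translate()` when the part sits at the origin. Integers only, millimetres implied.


translate([140, 458, 0]) cube([60, 109, 2072]);
translate([1072, 458, 0]) cube([60, 109, 2072]);
translate([140, 458, 2072]) cube([992, 109, 95]);


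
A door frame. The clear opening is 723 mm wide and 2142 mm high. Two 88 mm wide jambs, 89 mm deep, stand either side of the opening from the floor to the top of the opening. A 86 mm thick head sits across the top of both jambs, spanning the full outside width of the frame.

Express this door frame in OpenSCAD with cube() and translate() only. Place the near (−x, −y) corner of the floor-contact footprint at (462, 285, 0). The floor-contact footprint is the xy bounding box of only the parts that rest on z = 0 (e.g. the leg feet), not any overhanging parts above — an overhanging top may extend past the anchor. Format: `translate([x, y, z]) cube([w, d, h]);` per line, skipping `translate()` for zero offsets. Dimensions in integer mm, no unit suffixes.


translate([462, 285, 0]) cube([88, 89, 2142]);
translate([1273, 285, 0]) cube([88, 89, 2142]);
translate([462, 285, 2142]) cube([899, 89, 86]);


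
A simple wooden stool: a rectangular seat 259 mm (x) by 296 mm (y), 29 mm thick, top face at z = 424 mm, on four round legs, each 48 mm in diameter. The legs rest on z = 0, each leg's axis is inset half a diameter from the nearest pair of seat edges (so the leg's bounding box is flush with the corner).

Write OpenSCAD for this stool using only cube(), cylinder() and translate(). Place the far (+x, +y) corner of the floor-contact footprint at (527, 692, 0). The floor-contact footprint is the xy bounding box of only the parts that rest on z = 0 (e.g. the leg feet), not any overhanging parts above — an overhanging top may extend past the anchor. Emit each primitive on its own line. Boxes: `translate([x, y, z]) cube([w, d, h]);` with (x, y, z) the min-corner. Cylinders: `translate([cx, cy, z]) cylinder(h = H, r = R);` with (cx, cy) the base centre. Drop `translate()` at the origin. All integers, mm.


// leg_h = 424 - 29 = 395
translate([268, 396, 395]) cube([259, 296, 29]);
translate([292, 420, 0]) cylinder(h = 395, r = 24);
translate([503, 420, 0]) cylinder(h = 395, r = 24);
translate([292, 668, 0]) cylinder(h = 395, r = 24);
translate([503, 668, 0]) cylinder(h = 395, r = 24);


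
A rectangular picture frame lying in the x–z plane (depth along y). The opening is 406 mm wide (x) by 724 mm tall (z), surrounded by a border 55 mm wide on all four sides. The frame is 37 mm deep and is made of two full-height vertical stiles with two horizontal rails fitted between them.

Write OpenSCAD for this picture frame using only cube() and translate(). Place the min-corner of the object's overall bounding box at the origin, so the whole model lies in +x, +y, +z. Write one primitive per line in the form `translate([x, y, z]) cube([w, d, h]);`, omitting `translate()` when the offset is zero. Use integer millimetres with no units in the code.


cube([55, 37, 834]);
translate([461, 0, 0]) cube([55, 37, 834]);
translate([55, 0, 0]) cube([406, 37, 55]);
translate([55, 0, 779]) cube([406, 37, 55]);


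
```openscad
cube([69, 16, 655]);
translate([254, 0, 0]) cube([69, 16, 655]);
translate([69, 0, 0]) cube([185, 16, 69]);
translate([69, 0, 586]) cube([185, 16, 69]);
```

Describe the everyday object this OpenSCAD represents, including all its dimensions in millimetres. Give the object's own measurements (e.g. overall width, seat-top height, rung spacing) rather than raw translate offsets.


A rectangular picture frame lying in the x–z plane (depth along y). The opening is 185 mm wide (x) by 517 mm tall (z), surrounded by a border 69 mm wide on all four sides. The frame is 16 mm deep and is made of two full-height vertical stiles with two horizontal rails fitted between them.


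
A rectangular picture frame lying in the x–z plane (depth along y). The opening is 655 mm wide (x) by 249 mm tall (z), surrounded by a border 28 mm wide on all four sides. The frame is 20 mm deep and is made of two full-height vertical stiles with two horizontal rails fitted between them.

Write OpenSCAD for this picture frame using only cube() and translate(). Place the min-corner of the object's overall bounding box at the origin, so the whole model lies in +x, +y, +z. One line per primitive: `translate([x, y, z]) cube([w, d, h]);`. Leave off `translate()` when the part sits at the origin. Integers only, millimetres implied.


cube([28, 20, 305]);
translate([683, 0, 0]) cube([28, 20, 305]);
translate([28, 0, 0]) cube([655, 20, 28]);
translate([28, 0, 277]) cube([655, 20, 28]);


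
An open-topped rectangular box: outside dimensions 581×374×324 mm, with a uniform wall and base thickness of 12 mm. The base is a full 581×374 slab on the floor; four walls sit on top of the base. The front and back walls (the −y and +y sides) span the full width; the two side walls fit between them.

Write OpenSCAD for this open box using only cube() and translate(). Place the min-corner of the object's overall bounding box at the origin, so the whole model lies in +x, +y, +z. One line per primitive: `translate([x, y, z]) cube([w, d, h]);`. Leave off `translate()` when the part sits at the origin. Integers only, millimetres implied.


cube([581, 374, 12]);
translate([0, 0, 12]) cube([581, 12, 312]);
translate([0, 362, 12]) cube([581, 12, 312]);
translate([0, 12, 12]) cube([12, 350, 312]);
translate([569, 12, 12]) cube([12, 350, 312]);


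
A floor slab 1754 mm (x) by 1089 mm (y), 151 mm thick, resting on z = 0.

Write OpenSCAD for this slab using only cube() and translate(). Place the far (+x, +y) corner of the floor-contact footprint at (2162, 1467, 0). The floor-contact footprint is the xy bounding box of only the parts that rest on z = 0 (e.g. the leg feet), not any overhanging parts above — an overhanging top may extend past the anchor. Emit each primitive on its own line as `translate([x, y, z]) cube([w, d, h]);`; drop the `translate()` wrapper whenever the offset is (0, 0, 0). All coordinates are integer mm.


translate([408, 378, 0]) cube([1754, 1089, 151]);


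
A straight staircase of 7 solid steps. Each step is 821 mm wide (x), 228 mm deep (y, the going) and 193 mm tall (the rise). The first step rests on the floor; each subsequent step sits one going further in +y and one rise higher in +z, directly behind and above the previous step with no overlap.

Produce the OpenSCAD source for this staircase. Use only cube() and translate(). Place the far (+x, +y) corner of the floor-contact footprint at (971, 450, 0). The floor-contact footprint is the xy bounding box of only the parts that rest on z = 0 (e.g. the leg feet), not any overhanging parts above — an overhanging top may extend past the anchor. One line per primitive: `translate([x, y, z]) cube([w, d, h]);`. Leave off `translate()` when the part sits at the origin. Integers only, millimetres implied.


translate([150, 222, 0]) cube([821, 228, 193]);
translate([150, 450, 193]) cube([821, 228, 193]);
translate([150, 678, 386]) cube([821, 228, 193]);
translate([150, 906, 579]) cube([821, 228, 193]);
translate([150, 1134, 772]) cube([821, 228, 193]);
translate([150, 1362, 965]) cube([821, 228, 193]);
translate([150, 1590, 1158]) cube([821, 228, 193]);


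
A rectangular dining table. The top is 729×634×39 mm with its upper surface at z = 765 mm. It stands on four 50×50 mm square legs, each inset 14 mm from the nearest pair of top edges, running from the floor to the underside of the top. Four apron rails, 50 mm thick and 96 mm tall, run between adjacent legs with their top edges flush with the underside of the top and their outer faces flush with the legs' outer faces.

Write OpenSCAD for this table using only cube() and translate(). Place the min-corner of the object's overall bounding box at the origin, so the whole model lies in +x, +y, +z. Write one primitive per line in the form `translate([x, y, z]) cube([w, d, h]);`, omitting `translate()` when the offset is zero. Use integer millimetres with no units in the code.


translate([0, 0, 726]) cube([729, 634, 39]);
translate([14, 14, 0]) cube([50, 50, 726]);
translate([665, 14, 0]) cube([50, 50, 726]);
translate([14, 570, 0]) cube([50, 50, 726]);
translate([665, 570, 0]) cube([50, 50, 726]);
translate([64, 14, 630]) cube([601, 50, 96]);
translate([64, 570, 630]) cube([601, 50, 96]);
translate([14, 64, 630]) cube([50, 506, 96]);
translate([665, 64, 630]) cube([50, 506, 96]);


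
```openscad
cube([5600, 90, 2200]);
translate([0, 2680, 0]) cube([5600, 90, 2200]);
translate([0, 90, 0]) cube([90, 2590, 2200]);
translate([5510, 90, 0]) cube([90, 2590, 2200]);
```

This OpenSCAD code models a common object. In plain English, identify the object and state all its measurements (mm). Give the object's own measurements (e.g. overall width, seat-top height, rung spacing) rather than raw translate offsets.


The wall frame of a small rectangular building: four walls, each 2200 mm tall and 90 mm thick, enclosing a footprint 5600 mm (x) by 2770 mm (y) outside-to-outside, with no floor or roof. The front and back walls (the −y and +y sides) span the full width; the two side walls fit between them.


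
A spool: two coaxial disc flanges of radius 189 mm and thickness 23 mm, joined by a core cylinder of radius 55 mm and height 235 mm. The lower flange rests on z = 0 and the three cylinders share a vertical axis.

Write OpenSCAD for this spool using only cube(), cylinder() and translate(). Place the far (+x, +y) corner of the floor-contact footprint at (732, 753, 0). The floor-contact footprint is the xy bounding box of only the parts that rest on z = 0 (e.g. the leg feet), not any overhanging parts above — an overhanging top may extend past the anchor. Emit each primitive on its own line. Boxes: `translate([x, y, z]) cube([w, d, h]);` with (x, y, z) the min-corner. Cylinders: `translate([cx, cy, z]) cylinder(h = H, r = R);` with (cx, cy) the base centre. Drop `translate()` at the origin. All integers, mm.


translate([543, 564, 0]) cylinder(h = 23, r = 189);
translate([543, 564, 23]) cylinder(h = 235, r = 55);
translate([543, 564, 258]) cylinder(h = 23, r = 189);


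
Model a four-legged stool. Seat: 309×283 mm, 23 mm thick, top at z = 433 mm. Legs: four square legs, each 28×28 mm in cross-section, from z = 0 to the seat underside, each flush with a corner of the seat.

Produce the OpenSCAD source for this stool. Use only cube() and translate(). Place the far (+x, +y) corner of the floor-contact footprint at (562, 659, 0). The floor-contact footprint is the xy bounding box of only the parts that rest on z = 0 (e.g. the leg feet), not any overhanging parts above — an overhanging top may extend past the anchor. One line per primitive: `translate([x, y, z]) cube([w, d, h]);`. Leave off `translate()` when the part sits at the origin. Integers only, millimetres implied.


translate([253, 376, 410]) cube([309, 283, 23]);
translate([253, 376, 0]) cube([28, 28, 410]);
translate([534, 376, 0]) cube([28, 28, 410]);
translate([253, 631, 0]) cube([28, 28, 410]);
translate([534, 631, 0]) cube([28, 28, 410]);


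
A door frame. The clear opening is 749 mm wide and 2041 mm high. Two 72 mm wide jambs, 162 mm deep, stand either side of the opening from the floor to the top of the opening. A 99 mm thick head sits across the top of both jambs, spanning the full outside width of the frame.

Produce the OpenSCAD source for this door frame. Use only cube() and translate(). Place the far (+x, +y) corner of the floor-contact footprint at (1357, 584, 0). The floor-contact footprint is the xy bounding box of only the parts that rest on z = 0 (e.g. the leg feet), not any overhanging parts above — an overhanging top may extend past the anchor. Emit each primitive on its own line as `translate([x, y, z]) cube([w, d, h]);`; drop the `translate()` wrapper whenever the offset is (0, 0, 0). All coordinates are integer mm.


translate([464, 422, 0]) cube([72, 162, 2041]);
translate([1285, 422, 0]) cube([72, 162, 2041]);
translate([464, 422, 2041]) cube([893, 162, 99]);


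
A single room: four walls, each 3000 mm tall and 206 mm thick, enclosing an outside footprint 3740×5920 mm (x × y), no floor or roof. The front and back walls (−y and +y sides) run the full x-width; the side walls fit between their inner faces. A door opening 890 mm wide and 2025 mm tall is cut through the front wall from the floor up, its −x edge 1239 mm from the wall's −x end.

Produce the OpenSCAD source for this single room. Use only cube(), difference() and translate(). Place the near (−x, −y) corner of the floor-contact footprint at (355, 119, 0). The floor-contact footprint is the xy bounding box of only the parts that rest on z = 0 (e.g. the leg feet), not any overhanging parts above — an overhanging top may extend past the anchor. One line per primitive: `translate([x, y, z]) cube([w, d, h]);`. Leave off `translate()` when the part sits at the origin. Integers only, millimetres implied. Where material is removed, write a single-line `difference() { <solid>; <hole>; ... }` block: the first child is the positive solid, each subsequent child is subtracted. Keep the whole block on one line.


difference() { translate([355, 119, 0]) cube([3740, 206, 3000]); translate([1594, 119, 0]) cube([890, 206, 2025]); }
translate([355, 5833, 0]) cube([3740, 206, 3000]);
translate([355, 325, 0]) cube([206, 5508, 3000]);
translate([3889, 325, 0]) cube([206, 5508, 3000]);
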